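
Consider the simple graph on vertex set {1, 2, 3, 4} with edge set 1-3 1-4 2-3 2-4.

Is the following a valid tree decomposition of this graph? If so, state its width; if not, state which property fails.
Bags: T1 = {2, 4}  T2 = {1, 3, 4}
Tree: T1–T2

A tree decomposition must satisfy three properties: every vertex lies in some bag; for every edge, both endpoints lie together in some bag; and for every vertex, the bags containing it form a connected subtree. Here edge (3,2) lies in no bag, so the decomposition is invalid.

No — edge (3,2) lies in no bag.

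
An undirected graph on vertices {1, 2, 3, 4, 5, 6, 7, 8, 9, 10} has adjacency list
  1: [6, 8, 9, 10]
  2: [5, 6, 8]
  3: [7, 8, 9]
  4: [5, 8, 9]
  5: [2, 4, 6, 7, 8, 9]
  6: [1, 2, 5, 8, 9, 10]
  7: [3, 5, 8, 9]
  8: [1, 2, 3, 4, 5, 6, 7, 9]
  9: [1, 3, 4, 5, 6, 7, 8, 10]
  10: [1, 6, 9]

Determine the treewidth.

A width-3 tree decomposition is:
Bags: B1 = {5, 6, 8, 9}  B2 = {1, 6, 8, 9}  B3 = {1, 6, 9, 10}  B4 = {5, 7, 8, 9}  B5 = {3, 7, 8, 9}  B6 = {2, 5, 6, 8}  B7 = {4, 5, 8, 9}
Tree: B1–B2, B2–B3, B1–B4, B4–B5, B1–B6, B1–B7
Every bag has size at most 4, so the width is 4 − 1 = 3 and tw(G) ≤ 3. On the other hand G contains the 4-clique {1, 6, 8, 9}. A clique must lie in a single bag of any decomposition, so no decomposition can have width below 3. Combining the bounds, tw(G) = 3.

3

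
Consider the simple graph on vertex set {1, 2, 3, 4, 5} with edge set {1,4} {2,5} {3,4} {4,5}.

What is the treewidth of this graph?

A width-1 tree decomposition is:
Bags: B1 = {4, 5}  B2 = {3, 4}  B3 = {1, 4}  B4 = {2, 5}
Tree: B1–B2, B1–B3, B1–B4
Every bag has size at most 2, so the width is 2 − 1 = 1 and tw(G) ≤ 1. Any graph with an edge has treewidth ≥ 1, and G has the edge 5–4. Combining the bounds, tw(G) = 1.

1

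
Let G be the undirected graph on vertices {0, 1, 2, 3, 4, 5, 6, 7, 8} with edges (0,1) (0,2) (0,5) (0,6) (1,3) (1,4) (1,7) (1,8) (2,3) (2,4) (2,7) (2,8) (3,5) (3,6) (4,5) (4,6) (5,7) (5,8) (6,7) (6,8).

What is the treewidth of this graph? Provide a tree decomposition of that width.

Every bag has size at most 5, so the width is 5 − 1 = 4 and tw(G) ≤ 4. For the lower bound: the 5 vertex sets {6,8}, {5,7}, {0,2}, {1}, {4} are disjoint, each induces a connected subgraph, and every pair is joined by at least one edge of G. Contracting each set to a single vertex therefore yields K_{5} as a minor, and since treewidth is minor-monotone, tw(G) ≥ tw(K_{5}) = 4. The upper and lower bounds meet at 4, so that is the treewidth.

Treewidth 4.
One optimal decomposition is:
Bags: B1 = {1, 2, 5, 6, 8}  B2 = {1, 2, 5, 6, 7}  B3 = {0, 1, 2, 5, 6}  B4 = {1, 2, 4, 5, 6}  B5 = {1, 2, 3, 5, 6}
Tree: B1–B2, B2–B3, B3–B4, B4–B5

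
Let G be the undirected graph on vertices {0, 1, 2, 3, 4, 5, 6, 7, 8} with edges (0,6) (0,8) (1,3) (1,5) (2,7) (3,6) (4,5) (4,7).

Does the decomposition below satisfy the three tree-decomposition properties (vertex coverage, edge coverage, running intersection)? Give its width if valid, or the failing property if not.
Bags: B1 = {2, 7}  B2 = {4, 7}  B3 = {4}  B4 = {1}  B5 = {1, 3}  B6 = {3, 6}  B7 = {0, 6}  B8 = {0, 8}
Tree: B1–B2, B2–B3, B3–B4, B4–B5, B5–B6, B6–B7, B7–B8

A tree decomposition must satisfy three properties: every vertex lies in some bag; for every edge, both endpoints lie together in some bag; and for every vertex, the bags containing it form a connected subtree. Here vertex 5 appears in no bag, so the decomposition is invalid.

No — vertex 5 appears in no bag.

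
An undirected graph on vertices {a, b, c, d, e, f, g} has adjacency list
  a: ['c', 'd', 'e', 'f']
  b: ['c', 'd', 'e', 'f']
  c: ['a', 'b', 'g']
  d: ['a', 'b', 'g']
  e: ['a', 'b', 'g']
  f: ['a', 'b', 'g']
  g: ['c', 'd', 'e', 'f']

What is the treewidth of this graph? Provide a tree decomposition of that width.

Every bag has size at most 4, so the width is 4 − 1 = 3 and tw(G) ≤ 3. For the lower bound: the 4 vertex sets {a,f}, {c,g}, {b}, {d} are disjoint, each induces a connected subgraph, and every pair is joined by at least one edge of G. Contracting each set to a single vertex therefore yields K_{4} as a minor, and since treewidth is minor-monotone, tw(G) ≥ tw(K_{4}) = 3. Combining the bounds, tw(G) = 3.

Treewidth 3.
Bags: B1 = {a, b, f, g}  B2 = {a, b, c, g}  B3 = {a, b, d, g}  B4 = {a, b, e, g}
Tree: B1–B2, B2–B3, B3–B4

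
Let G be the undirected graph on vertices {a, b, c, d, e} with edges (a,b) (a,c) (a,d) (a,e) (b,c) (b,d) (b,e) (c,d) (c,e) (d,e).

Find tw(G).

4

A width-4 tree decomposition is:
Bags: B1 = {a, b, c, d, e}
Tree: (single bag)
A single bag containing all 5 vertices is trivially a valid decomposition of width 4. On the other hand G contains the 5-clique {a, b, c, d, e}. A clique must lie in a single bag of any decomposition, so no decomposition can have width below 4. Combining the bounds, tw(G) = 4.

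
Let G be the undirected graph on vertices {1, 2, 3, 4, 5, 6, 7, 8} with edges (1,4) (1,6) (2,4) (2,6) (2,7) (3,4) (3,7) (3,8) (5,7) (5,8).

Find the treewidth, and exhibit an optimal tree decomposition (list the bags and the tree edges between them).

Every bag has size at most 3, so the width is 3 − 1 = 2 and tw(G) ≤ 2. The edges 8–5–7–3–8 form a cycle, so G is not a tree and its treewidth is at least 2. Therefore the treewidth is 2.

Treewidth 2.
Bags: B1 = {3, 5, 8}  B2 = {3, 5, 7}  B3 = {3, 4, 7}  B4 = {2, 4, 7}  B5 = {1, 2, 4}  B6 = {1, 2, 6}
Tree: B1–B2, B2–B3, B3–B4, B4–B5, B5–B6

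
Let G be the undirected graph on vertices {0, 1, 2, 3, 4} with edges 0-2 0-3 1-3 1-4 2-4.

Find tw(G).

2

A width-2 tree decomposition is:
Bags: B1 = {0, 2, 3}  B2 = {1, 2, 3}  B3 = {1, 2, 4}
Tree: B1–B2, B2–B3
The largest bag has 3 vertices, giving width 2; this decomposition certifies tw(G) ≤ 2. Since 2–0–3–1–4–2 is a cycle in G, G is not acyclic. Forests are exactly the graphs of treewidth ≤ 1, so tw(G) ≥ 2. Hence tw(G) = 2 exactly.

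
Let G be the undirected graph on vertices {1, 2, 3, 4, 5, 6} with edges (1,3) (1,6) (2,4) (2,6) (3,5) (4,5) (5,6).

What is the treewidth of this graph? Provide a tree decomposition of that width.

The largest bag has 3 vertices, giving width 2; this decomposition certifies tw(G) ≤ 2. The edges 2–4–5–6–2 form a cycle, so G is not a tree and its treewidth is at least 2. Hence tw(G) = 2 exactly.

Treewidth 2.
One optimal decomposition is:
Bags: B1 = {2, 4, 6}  B2 = {4, 5, 6}  B3 = {1, 5, 6}  B4 = {1, 3, 5}
Tree: B1–B2, B2–B3, B3–B4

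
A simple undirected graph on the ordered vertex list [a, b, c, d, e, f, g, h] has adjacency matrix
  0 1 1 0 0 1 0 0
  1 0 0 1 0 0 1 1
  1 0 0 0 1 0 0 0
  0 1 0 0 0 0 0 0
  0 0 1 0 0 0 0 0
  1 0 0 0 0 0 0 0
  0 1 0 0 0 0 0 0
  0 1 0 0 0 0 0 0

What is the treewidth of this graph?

A width-1 tree decomposition is:
Bags: B1 = {a, b}  B2 = {b, h}  B3 = {a, c}  B4 = {c, e}  B5 = {a, f}  B6 = {b, g}  B7 = {b, d}
Tree: B1–B2, B1–B3, B3–B4, B3–B5, B1–B6, B6–B7
Every bag has size at most 2, so the width is 2 − 1 = 1 and tw(G) ≤ 1. Since G has at least one edge (e.g. b–a), it is not an edgeless graph, so tw(G) ≥ 1. Hence tw(G) = 1 exactly.

1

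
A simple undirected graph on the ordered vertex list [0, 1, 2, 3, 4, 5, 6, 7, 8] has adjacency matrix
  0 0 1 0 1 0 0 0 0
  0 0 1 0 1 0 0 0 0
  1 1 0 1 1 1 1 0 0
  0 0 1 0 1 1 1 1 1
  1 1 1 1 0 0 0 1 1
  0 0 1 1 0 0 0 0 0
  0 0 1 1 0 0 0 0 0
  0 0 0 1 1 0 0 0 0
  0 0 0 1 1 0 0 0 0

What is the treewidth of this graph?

2

A width-2 tree decomposition is:
Bags: B1 = {0, 2, 4}  B2 = {2, 3, 4}  B3 = {3, 4, 7}  B4 = {2, 3, 6}  B5 = {2, 3, 5}  B6 = {1, 2, 4}  B7 = {3, 4, 8}
Tree: B1–B2, B2–B3, B2–B4, B4–B5, B2–B6, B2–B7
The largest bag has 3 vertices, giving width 2; this decomposition certifies tw(G) ≤ 2. On the other hand G contains the 3-clique {3, 4, 8}. A clique must lie in a single bag of any decomposition, so no decomposition can have width below 2. Hence tw(G) = 2 exactly.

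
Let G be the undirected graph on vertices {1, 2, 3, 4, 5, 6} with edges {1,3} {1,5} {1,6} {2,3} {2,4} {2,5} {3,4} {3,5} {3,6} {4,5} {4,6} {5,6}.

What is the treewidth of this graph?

3

A width-3 tree decomposition is:
Bags: B1 = {1, 3, 5, 6}  B2 = {3, 4, 5, 6}  B3 = {2, 3, 4, 5}
Tree: B1–B2, B2–B3
Every bag has size at most 4, so the width is 4 − 1 = 3 and tw(G) ≤ 3. For the lower bound, the 4 vertices {1, 3, 5, 6} are pairwise adjacent, and any tree decomposition puts a clique entirely inside one bag — forcing width ≥ 3. The upper and lower bounds meet at 3, so that is the treewidth.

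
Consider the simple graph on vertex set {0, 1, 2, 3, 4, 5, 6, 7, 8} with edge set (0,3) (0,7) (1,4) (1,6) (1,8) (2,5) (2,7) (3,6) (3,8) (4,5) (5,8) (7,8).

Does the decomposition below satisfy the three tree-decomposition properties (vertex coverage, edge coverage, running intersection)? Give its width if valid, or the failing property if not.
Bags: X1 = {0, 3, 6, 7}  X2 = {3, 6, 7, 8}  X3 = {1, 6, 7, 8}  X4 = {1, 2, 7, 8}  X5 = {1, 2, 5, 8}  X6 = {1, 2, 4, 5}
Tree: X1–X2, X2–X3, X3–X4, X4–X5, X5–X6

Every vertex of G appears in some bag (union = {0, 1, 2, 3, 4, 5, 6, 7, 8}); every edge is covered by a bag; and for each vertex v the set of bags containing v is connected in the bag tree. The decomposition is therefore valid. The largest bag has 4 vertices, so the width is 3.

Yes; width 3.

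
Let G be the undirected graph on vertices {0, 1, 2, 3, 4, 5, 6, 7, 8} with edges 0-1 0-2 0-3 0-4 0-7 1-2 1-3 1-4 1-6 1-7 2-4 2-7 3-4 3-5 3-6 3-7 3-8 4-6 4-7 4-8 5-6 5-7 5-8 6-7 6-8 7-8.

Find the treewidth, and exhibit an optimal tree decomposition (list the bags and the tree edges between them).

Each bag holds 5 vertices, so the decomposition has width 4, which upper-bounds the treewidth. On the other hand G contains the 5-clique {0, 1, 2, 4, 7}. A clique must lie in a single bag of any decomposition, so no decomposition can have width below 4. Hence tw(G) = 4 exactly.

Treewidth 4.
Bags: B1 = {3, 4, 6, 7, 8}  B2 = {1, 3, 4, 6, 7}  B3 = {3, 5, 6, 7, 8}  B4 = {0, 1, 3, 4, 7}  B5 = {0, 1, 2, 4, 7}
Tree: B1–B2, B1–B3, B2–B4, B4–B5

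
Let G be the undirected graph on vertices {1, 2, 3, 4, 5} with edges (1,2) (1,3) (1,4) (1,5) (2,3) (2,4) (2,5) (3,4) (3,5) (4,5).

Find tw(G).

A width-4 tree decomposition is:
Bags: B1 = {1, 2, 3, 4, 5}
Tree: (single bag)
With just one bag of size 5, the width is 5 − 1 = 4, so tw(G) ≤ 4. On the other hand G contains the 5-clique {1, 2, 3, 4, 5}. A clique must lie in a single bag of any decomposition, so no decomposition can have width below 4. Therefore the treewidth is 4.

4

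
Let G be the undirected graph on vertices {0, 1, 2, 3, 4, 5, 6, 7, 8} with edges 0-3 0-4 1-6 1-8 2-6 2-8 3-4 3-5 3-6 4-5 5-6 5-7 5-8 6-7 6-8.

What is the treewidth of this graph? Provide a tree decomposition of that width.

Each bag holds 3 vertices, so the decomposition has width 2, which upper-bounds the treewidth. For the lower bound, the 3 vertices {0, 3, 4} are pairwise adjacent, and any tree decomposition puts a clique entirely inside one bag — forcing width ≥ 2. Therefore the treewidth is 2.

Treewidth 2.
One optimal decomposition is:
Bags: B1 = {5, 6, 8}  B2 = {3, 5, 6}  B3 = {2, 6, 8}  B4 = {5, 6, 7}  B5 = {1, 6, 8}  B6 = {3, 4, 5}  B7 = {0, 3, 4}
Tree: B1–B2, B1–B3, B1–B4, B1–B5, B2–B6, B6–B7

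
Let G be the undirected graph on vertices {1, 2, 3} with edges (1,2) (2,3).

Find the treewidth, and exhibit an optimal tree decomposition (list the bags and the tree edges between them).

Treewidth 1.
One optimal decomposition is:
Bags: B1 = {1, 2}  B2 = {2, 3}
Tree: B1–B2

Every bag has size at most 2, so the width is 2 − 1 = 1 and tw(G) ≤ 1. Any graph with an edge has treewidth ≥ 1, and G has the edge 2–1. Combining the bounds, tw(G) = 1.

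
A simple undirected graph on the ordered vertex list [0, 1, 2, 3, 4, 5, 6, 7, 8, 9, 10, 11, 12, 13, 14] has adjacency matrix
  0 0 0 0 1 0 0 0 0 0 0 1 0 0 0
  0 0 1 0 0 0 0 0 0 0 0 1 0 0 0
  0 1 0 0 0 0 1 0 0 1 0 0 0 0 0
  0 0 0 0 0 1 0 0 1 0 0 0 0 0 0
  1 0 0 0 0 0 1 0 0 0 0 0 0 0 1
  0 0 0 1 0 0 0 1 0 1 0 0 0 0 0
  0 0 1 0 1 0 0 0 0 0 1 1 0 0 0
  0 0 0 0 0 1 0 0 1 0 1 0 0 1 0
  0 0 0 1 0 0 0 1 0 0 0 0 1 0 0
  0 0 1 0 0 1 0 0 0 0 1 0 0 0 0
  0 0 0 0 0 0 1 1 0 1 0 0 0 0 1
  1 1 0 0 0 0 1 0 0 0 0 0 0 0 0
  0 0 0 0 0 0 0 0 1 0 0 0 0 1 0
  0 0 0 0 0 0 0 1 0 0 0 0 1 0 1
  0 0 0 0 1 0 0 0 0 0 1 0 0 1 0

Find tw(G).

A width-3 tree decomposition is:
Bags: B1 = {3, 8, 12, 13}  B2 = {3, 7, 8, 13}  B3 = {3, 5, 7, 13}  B4 = {5, 7, 13, 14}  B5 = {5, 7, 10, 14}  B6 = {5, 9, 10, 14}  B7 = {4, 9, 10, 14}  B8 = {4, 6, 9, 10}  B9 = {2, 4, 6, 9}  B10 = {0, 2, 4, 6}  B11 = {0, 2, 6, 11}  B12 = {0, 1, 2, 11}
Tree: B1–B2, B2–B3, B3–B4, B4–B5, B5–B6, B6–B7, B7–B8, B8–B9, B9–B10, B10–B11, B11–B12
Every bag has size at most 4, so the width is 4 − 1 = 3 and tw(G) ≤ 3. For the lower bound: the 4 vertex sets {3,8,12}, {13}, {7}, {5,9,10,14} are disjoint, each induces a connected subgraph, and every pair is joined by at least one edge of G. Contracting each set to a single vertex therefore yields K_{4} as a minor, and since treewidth is minor-monotone, tw(G) ≥ tw(K_{4}) = 3. Therefore the treewidth is 3.

3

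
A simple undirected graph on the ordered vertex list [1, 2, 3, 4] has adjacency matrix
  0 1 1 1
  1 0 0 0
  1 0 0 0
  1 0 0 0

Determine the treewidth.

1

A width-1 tree decomposition is:
Bags: B1 = {1, 4}  B2 = {1, 2}  B3 = {1, 3}
Tree: B1–B2, B2–B3
Every bag has size at most 2, so the width is 2 − 1 = 1 and tw(G) ≤ 1. Since G has at least one edge (e.g. 4–1), it is not an edgeless graph, so tw(G) ≥ 1. Combining the bounds, tw(G) = 1.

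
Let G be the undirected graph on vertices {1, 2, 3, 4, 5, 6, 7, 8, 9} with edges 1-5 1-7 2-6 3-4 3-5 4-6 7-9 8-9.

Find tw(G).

1

A width-1 tree decomposition is:
Bags: B1 = {8, 9}  B2 = {7, 9}  B3 = {1, 7}  B4 = {1, 5}  B5 = {3, 5}  B6 = {3, 4}  B7 = {4, 6}  B8 = {2, 6}
Tree: B1–B2, B2–B3, B3–B4, B4–B5, B5–B6, B6–B7, B7–B8
Every bag has size at most 2, so the width is 2 − 1 = 1 and tw(G) ≤ 1. G has an edge, so its treewidth is at least 1. Hence tw(G) = 1 exactly.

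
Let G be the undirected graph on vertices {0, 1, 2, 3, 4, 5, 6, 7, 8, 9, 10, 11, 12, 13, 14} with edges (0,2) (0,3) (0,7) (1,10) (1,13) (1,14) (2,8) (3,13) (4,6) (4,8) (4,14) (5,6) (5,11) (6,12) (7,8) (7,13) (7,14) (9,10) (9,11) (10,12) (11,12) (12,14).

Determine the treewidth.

3

A width-3 tree decomposition is:
Bags: B1 = {0, 2, 3, 13}  B2 = {0, 2, 7, 13}  B3 = {2, 7, 8, 13}  B4 = {1, 7, 8, 13}  B5 = {1, 7, 8, 14}  B6 = {1, 4, 8, 14}  B7 = {1, 4, 10, 14}  B8 = {4, 10, 12, 14}  B9 = {4, 6, 10, 12}  B10 = {6, 9, 10, 12}  B11 = {6, 9, 11, 12}  B12 = {5, 6, 9, 11}
Tree: B1–B2, B2–B3, B3–B4, B4–B5, B5–B6, B6–B7, B7–B8, B8–B9, B9–B10, B10–B11, B11–B12
The largest bag has 4 vertices, giving width 3; this decomposition certifies tw(G) ≤ 3. For the lower bound: the 4 vertex sets {0,2,3}, {13}, {7}, {1,4,8,14} are disjoint, each induces a connected subgraph, and every pair is joined by at least one edge of G. Contracting each set to a single vertex therefore yields K_{4} as a minor, and since treewidth is minor-monotone, tw(G) ≥ tw(K_{4}) = 3. Therefore the treewidth is 3.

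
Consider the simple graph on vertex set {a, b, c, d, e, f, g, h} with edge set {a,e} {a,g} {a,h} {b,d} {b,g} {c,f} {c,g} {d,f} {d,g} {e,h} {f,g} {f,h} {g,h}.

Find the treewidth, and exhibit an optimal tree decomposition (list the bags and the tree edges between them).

Treewidth 2.
Bags: B1 = {f, g, h}  B2 = {d, f, g}  B3 = {c, f, g}  B4 = {a, g, h}  B5 = {a, e, h}  B6 = {b, d, g}
Tree: B1–B2, B1–B3, B1–B4, B4–B5, B2–B6

The largest bag has 3 vertices, giving width 2; this decomposition certifies tw(G) ≤ 2. Conversely, {a, g, h} is a clique of size 3, and the vertices of any clique must share a bag in every tree decomposition; so some bag has ≥ 3 vertices and tw(G) ≥ 2. Hence tw(G) = 2 exactly.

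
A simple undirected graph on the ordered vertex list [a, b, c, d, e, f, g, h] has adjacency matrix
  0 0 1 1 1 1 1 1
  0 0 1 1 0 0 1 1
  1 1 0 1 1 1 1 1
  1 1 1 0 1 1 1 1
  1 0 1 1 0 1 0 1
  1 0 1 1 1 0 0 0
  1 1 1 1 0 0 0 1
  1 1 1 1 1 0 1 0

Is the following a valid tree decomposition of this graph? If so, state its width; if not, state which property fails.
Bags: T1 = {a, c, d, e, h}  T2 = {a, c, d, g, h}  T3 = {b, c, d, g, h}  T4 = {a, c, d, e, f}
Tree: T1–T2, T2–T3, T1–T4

Every vertex of G appears in some bag (union = {a, b, c, d, e, f, g, h}); every edge is covered by a bag; and for each vertex v the set of bags containing v is connected in the bag tree. The decomposition is therefore valid. The largest bag has 5 vertices, so the width is 4.

Yes; width 4.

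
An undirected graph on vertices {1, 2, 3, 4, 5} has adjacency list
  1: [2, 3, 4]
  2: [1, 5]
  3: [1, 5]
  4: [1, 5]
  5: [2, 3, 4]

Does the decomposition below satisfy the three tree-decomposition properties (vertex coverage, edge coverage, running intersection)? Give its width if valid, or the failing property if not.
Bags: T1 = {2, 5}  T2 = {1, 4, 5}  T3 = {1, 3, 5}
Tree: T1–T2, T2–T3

A tree decomposition must satisfy three properties: every vertex lies in some bag; for every edge, both endpoints lie together in some bag; and for every vertex, the bags containing it form a connected subtree. Here edge (1,2) lies in no bag, so the decomposition is invalid.

No — edge (1,2) lies in no bag.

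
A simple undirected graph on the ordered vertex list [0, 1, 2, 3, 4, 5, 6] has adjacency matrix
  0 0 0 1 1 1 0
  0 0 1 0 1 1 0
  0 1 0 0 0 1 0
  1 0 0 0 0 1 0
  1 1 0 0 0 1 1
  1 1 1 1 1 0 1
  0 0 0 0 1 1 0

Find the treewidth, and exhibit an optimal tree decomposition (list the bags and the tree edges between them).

The largest bag has 3 vertices, giving width 2; this decomposition certifies tw(G) ≤ 2. Conversely, {1, 2, 5} is a clique of size 3, and the vertices of any clique must share a bag in every tree decomposition; so some bag has ≥ 3 vertices and tw(G) ≥ 2. Combining the bounds, tw(G) = 2.

Treewidth 2.
One such decomposition:
Bags: B1 = {4, 5, 6}  B2 = {0, 4, 5}  B3 = {1, 4, 5}  B4 = {0, 3, 5}  B5 = {1, 2, 5}
Tree: B1–B2, B2–B3, B2–B4, B3–B5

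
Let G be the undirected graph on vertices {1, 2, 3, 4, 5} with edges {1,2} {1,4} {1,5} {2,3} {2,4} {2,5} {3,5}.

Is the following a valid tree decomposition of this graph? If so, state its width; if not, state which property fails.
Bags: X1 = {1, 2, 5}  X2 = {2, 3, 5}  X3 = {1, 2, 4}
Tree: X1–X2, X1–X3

Vertex coverage: the bags together contain {1, 2, 3, 4, 5}, the full vertex set. Edge coverage: each edge of G has both endpoints in at least one bag. Running intersection: for every vertex, the bags containing it form a connected subtree. All three properties hold, so this is a valid tree decomposition of width max|bag| − 1 = 2, and hence tw(G) ≤ 2.

Yes; width 2.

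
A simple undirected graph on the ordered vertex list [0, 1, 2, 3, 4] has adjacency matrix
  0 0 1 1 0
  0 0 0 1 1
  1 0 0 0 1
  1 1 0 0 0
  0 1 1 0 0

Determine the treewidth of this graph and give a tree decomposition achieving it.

Treewidth 2.
One such decomposition:
Bags: B1 = {1, 2, 4}  B2 = {1, 2, 3}  B3 = {0, 2, 3}
Tree: B1–B2, B2–B3

The largest bag has 3 vertices, giving width 2; this decomposition certifies tw(G) ≤ 2. The edges 2–4–1–3–0–2 form a cycle, so G is not a tree and its treewidth is at least 2. Therefore the treewidth is 2.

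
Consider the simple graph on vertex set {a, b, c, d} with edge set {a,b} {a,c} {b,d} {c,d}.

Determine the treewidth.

2

A width-2 tree decomposition is:
Bags: B1 = {b, c, d}  B2 = {a, b, c}
Tree: B1–B2
The largest bag has 3 vertices, giving width 2; this decomposition certifies tw(G) ≤ 2. Since c–d–b–a–c is a cycle in G, G is not acyclic. Forests are exactly the graphs of treewidth ≤ 1, so tw(G) ≥ 2. Therefore the treewidth is 2.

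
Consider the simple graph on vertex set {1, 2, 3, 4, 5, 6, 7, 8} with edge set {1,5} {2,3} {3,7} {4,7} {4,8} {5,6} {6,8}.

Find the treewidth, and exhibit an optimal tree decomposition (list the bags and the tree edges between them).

Treewidth 1.
One such decomposition:
Bags: B1 = {2, 3}  B2 = {3, 7}  B3 = {4, 7}  B4 = {4, 8}  B5 = {6, 8}  B6 = {5, 6}  B7 = {1, 5}
Tree: B1–B2, B2–B3, B3–B4, B4–B5, B5–B6, B6–B7

The largest bag has 2 vertices, giving width 1; this decomposition certifies tw(G) ≤ 1. Any graph with an edge has treewidth ≥ 1, and G has the edge 2–3. Combining the bounds, tw(G) = 1.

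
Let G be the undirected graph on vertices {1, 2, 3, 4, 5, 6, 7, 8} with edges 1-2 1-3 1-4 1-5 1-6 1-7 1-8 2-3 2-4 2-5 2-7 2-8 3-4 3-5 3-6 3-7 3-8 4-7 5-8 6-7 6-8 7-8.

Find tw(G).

A width-4 tree decomposition is:
Bags: B1 = {1, 2, 3, 7, 8}  B2 = {1, 3, 6, 7, 8}  B3 = {1, 2, 3, 5, 8}  B4 = {1, 2, 3, 4, 7}
Tree: B1–B2, B1–B3, B1–B4
The largest bag has 5 vertices, giving width 4; this decomposition certifies tw(G) ≤ 4. On the other hand G contains the 5-clique {1, 2, 3, 5, 8}. A clique must lie in a single bag of any decomposition, so no decomposition can have width below 4. The upper and lower bounds meet at 4, so that is the treewidth.

4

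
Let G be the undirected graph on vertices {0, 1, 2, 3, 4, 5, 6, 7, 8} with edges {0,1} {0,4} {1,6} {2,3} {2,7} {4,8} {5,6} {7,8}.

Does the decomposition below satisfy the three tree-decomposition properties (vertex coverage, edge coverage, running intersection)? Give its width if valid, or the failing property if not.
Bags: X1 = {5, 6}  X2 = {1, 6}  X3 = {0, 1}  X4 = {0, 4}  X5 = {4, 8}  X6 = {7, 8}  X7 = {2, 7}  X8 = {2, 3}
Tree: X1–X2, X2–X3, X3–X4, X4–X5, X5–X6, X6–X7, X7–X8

Yes; width 1.

Vertex coverage: the bags together contain {0, 1, 2, 3, 4, 5, 6, 7, 8}, the full vertex set. Edge coverage: each edge of G has both endpoints in at least one bag. Running intersection: for every vertex, the bags containing it form a connected subtree. All three properties hold, so this is a valid tree decomposition of width max|bag| − 1 = 1, and hence tw(G) ≤ 1.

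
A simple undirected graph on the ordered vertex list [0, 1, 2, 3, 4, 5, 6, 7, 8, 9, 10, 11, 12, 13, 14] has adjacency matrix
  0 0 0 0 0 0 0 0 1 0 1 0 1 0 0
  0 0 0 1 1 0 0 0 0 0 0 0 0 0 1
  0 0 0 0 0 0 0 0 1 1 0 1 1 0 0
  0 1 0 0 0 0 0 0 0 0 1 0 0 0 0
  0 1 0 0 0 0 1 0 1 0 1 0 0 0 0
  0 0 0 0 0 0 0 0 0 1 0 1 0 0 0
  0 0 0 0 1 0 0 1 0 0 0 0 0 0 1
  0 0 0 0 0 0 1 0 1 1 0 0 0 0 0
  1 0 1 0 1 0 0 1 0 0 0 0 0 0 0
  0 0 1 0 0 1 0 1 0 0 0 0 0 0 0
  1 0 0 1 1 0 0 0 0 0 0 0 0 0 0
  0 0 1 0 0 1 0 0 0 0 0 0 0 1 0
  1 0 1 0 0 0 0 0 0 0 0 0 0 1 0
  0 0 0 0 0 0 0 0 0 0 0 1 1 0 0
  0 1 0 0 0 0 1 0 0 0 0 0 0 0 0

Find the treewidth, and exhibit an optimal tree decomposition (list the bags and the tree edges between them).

Treewidth 3.
Bags: B1 = {5, 11, 12, 13}  B2 = {2, 5, 11, 12}  B3 = {2, 5, 9, 12}  B4 = {0, 2, 9, 12}  B5 = {0, 2, 8, 9}  B6 = {0, 7, 8, 9}  B7 = {0, 7, 8, 10}  B8 = {4, 7, 8, 10}  B9 = {4, 6, 7, 10}  B10 = {3, 4, 6, 10}  B11 = {1, 3, 4, 6}  B12 = {1, 3, 6, 14}
Tree: B1–B2, B2–B3, B3–B4, B4–B5, B5–B6, B6–B7, B7–B8, B8–B9, B9–B10, B10–B11, B11–B12

Every bag has size at most 4, so the width is 4 − 1 = 3 and tw(G) ≤ 3. For the lower bound: the 4 vertex sets {5,11,13}, {12}, {2}, {0,7,8,9} are disjoint, each induces a connected subgraph, and every pair is joined by at least one edge of G. Contracting each set to a single vertex therefore yields K_{4} as a minor, and since treewidth is minor-monotone, tw(G) ≥ tw(K_{4}) = 3. The upper and lower bounds meet at 3, so that is the treewidth.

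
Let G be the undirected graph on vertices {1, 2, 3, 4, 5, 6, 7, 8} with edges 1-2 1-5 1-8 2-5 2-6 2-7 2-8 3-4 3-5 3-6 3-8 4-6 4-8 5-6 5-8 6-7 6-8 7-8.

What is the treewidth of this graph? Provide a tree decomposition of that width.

Treewidth 3.
One optimal decomposition is:
Bags: B1 = {2, 5, 6, 8}  B2 = {1, 2, 5, 8}  B3 = {2, 6, 7, 8}  B4 = {3, 5, 6, 8}  B5 = {3, 4, 6, 8}
Tree: B1–B2, B1–B3, B1–B4, B4–B5

Every bag has size at most 4, so the width is 4 − 1 = 3 and tw(G) ≤ 3. On the other hand G contains the 4-clique {1, 2, 5, 8}. A clique must lie in a single bag of any decomposition, so no decomposition can have width below 3. Hence tw(G) = 3 exactly.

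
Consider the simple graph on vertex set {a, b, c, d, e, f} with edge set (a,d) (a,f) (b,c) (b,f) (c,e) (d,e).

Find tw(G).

2

A width-2 tree decomposition is:
Bags: B1 = {a, b, f}  B2 = {a, b, d}  B3 = {b, d, e}  B4 = {b, c, e}
Tree: B1–B2, B2–B3, B3–B4
Every bag has size at most 3, so the width is 3 − 1 = 2 and tw(G) ≤ 2. The edges b–f–a–d–e–c–b form a cycle, so G is not a tree and its treewidth is at least 2. Therefore the treewidth is 2.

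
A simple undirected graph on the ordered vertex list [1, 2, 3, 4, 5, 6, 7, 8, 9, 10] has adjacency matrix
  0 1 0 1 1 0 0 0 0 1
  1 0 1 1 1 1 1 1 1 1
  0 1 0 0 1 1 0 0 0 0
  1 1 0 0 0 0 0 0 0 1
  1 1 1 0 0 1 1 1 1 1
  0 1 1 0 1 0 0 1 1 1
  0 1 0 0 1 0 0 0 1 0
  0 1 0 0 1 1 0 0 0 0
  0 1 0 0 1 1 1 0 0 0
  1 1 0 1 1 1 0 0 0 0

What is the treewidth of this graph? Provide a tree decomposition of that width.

Each bag holds 4 vertices, so the decomposition has width 3, which upper-bounds the treewidth. Conversely, {1, 2, 4, 10} is a clique of size 4, and the vertices of any clique must share a bag in every tree decomposition; so some bag has ≥ 4 vertices and tw(G) ≥ 3. The upper and lower bounds meet at 3, so that is the treewidth.

Treewidth 3.
One such decomposition:
Bags: B1 = {2, 3, 5, 6}  B2 = {2, 5, 6, 9}  B3 = {2, 5, 6, 10}  B4 = {1, 2, 5, 10}  B5 = {2, 5, 6, 8}  B6 = {1, 2, 4, 10}  B7 = {2, 5, 7, 9}
Tree: B1–B2, B1–B3, B3–B4, B3–B5, B4–B6, B2–B7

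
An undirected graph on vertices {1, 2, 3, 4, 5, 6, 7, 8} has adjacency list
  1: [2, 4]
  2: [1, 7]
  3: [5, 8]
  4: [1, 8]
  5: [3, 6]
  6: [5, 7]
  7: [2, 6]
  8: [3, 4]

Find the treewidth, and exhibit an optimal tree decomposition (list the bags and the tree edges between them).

The largest bag has 3 vertices, giving width 2; this decomposition certifies tw(G) ≤ 2. For the lower bound, G contains the cycle 7–2–1–4–8–3–5–6–7, so G is not a forest; only forests have treewidth ≤ 1, hence tw(G) ≥ 2. Combining the bounds, tw(G) = 2.

Treewidth 2.
Bags: B1 = {1, 2, 7}  B2 = {1, 4, 7}  B3 = {4, 7, 8}  B4 = {3, 7, 8}  B5 = {3, 5, 7}  B6 = {5, 6, 7}
Tree: B1–B2, B2–B3, B3–B4, B4–B5, B5–B6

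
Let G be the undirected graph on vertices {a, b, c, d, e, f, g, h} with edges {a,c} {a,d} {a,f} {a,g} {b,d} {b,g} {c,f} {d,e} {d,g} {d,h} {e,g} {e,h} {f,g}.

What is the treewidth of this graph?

A width-2 tree decomposition is:
Bags: B1 = {a, d, g}  B2 = {d, e, g}  B3 = {a, f, g}  B4 = {b, d, g}  B5 = {d, e, h}  B6 = {a, c, f}
Tree: B1–B2, B1–B3, B2–B4, B2–B5, B3–B6
Every bag has size at most 3, so the width is 3 − 1 = 2 and tw(G) ≤ 2. On the other hand G contains the 3-clique {d, e, g}. A clique must lie in a single bag of any decomposition, so no decomposition can have width below 2. Combining the bounds, tw(G) = 2.

2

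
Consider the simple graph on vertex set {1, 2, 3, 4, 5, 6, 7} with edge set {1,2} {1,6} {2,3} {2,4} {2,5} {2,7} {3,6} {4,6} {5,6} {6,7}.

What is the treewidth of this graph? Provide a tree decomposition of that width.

Treewidth 2.
One optimal decomposition is:
Bags: B1 = {2, 5, 6}  B2 = {1, 2, 6}  B3 = {2, 4, 6}  B4 = {2, 6, 7}  B5 = {2, 3, 6}
Tree: B1–B2, B2–B3, B3–B4, B4–B5

Each bag holds 3 vertices, so the decomposition has width 2, which upper-bounds the treewidth. Since 2–5–6–1–2 is a cycle in G, G is not acyclic. Forests are exactly the graphs of treewidth ≤ 1, so tw(G) ≥ 2. Hence tw(G) = 2 exactly.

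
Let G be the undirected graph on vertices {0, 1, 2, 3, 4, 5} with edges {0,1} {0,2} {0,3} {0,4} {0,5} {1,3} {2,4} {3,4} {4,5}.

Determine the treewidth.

2

A width-2 tree decomposition is:
Bags: B1 = {0, 3, 4}  B2 = {0, 1, 3}  B3 = {0, 2, 4}  B4 = {0, 4, 5}
Tree: B1–B2, B1–B3, B1–B4
The largest bag has 3 vertices, giving width 2; this decomposition certifies tw(G) ≤ 2. Conversely, {0, 1, 3} is a clique of size 3, and the vertices of any clique must share a bag in every tree decomposition; so some bag has ≥ 3 vertices and tw(G) ≥ 2. The upper and lower bounds meet at 2, so that is the treewidth.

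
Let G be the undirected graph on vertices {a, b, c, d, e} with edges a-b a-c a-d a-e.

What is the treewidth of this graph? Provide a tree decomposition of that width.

Treewidth 1.
Bags: B1 = {a, e}  B2 = {a, d}  B3 = {a, b}  B4 = {a, c}
Tree: B1–B2, B2–B3, B2–B4

Every bag has size at most 2, so the width is 2 − 1 = 1 and tw(G) ≤ 1. Since G has at least one edge (e.g. e–a), it is not an edgeless graph, so tw(G) ≥ 1. The upper and lower bounds meet at 1, so that is the treewidth.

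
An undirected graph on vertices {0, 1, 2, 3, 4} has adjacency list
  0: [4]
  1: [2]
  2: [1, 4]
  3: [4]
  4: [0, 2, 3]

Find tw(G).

1

A width-1 tree decomposition is:
Bags: B1 = {0, 4}  B2 = {2, 4}  B3 = {3, 4}  B4 = {1, 2}
Tree: B1–B2, B2–B3, B2–B4
The largest bag has 2 vertices, giving width 1; this decomposition certifies tw(G) ≤ 1. Any graph with an edge has treewidth ≥ 1, and G has the edge 4–0. The upper and lower bounds meet at 1, so that is the treewidth.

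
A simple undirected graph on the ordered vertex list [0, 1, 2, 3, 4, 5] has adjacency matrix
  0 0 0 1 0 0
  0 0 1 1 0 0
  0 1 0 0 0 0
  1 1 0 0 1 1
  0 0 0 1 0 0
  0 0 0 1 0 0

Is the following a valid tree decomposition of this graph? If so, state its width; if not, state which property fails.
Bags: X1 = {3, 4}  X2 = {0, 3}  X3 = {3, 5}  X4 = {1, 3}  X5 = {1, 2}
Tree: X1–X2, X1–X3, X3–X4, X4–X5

Yes; width 1.

Every vertex of G appears in some bag (union = {0, 1, 2, 3, 4, 5}); every edge is covered by a bag; and for each vertex v the set of bags containing v is connected in the bag tree. The decomposition is therefore valid. The largest bag has 2 vertices, so the width is 1.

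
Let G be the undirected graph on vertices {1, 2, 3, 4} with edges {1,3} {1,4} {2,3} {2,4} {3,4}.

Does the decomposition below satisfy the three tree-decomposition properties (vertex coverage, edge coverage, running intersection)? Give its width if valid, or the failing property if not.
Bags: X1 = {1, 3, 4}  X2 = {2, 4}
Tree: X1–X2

A tree decomposition must satisfy three properties: every vertex lies in some bag; for every edge, both endpoints lie together in some bag; and for every vertex, the bags containing it form a connected subtree. Here edge (3,2) lies in no bag, so the decomposition is invalid.

No — edge (3,2) lies in no bag.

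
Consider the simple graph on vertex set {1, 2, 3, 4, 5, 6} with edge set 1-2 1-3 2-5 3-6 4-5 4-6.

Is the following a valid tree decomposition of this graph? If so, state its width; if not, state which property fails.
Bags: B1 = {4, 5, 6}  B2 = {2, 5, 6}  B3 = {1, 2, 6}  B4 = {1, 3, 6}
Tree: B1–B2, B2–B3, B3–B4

Checking the three conditions: (i) the bags cover all of {1, 2, 3, 4, 5, 6}; (ii) for each edge, some bag contains both endpoints; (iii) the bags containing any fixed vertex form a subtree. All hold, so the decomposition is valid with width 3 − 1 = 2.

Yes; width 2.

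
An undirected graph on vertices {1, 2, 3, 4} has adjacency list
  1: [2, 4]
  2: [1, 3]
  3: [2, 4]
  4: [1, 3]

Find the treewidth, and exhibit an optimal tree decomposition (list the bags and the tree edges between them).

Each bag holds 3 vertices, so the decomposition has width 2, which upper-bounds the treewidth. The edges 4–1–2–3–4 form a cycle, so G is not a tree and its treewidth is at least 2. Therefore the treewidth is 2.

Treewidth 2.
Bags: B1 = {1, 2, 4}  B2 = {2, 3, 4}
Tree: B1–B2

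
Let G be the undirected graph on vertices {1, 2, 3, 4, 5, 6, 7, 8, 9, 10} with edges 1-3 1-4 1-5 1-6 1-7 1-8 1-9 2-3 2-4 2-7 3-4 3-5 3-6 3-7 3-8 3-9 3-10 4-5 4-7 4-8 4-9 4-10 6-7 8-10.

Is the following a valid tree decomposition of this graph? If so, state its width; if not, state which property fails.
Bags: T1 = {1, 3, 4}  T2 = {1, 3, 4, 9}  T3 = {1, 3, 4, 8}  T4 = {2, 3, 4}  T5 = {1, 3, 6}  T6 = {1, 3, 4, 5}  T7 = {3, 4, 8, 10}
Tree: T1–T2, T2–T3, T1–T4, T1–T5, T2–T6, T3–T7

No — vertex 7 appears in no bag.

A tree decomposition must satisfy three properties: every vertex lies in some bag; for every edge, both endpoints lie together in some bag; and for every vertex, the bags containing it form a connected subtree. Here vertex 7 appears in no bag, so the decomposition is invalid.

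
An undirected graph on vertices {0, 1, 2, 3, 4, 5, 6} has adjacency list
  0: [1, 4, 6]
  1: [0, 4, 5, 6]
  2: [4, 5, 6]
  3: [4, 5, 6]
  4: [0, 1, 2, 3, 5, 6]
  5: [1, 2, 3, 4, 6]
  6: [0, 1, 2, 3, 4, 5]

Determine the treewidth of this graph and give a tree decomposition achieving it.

Treewidth 3.
Bags: B1 = {2, 4, 5, 6}  B2 = {1, 4, 5, 6}  B3 = {3, 4, 5, 6}  B4 = {0, 1, 4, 6}
Tree: B1–B2, B1–B3, B2–B4

Every bag has size at most 4, so the width is 4 − 1 = 3 and tw(G) ≤ 3. For the lower bound, the 4 vertices {0, 1, 4, 6} are pairwise adjacent, and any tree decomposition puts a clique entirely inside one bag — forcing width ≥ 3. Therefore the treewidth is 3.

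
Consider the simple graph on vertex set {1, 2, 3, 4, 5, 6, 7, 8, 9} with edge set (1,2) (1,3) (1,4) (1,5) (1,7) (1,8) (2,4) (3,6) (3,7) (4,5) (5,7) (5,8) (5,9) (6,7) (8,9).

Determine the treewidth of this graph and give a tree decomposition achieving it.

Every bag has size at most 3, so the width is 3 − 1 = 2 and tw(G) ≤ 2. Conversely, {1, 2, 4} is a clique of size 3, and the vertices of any clique must share a bag in every tree decomposition; so some bag has ≥ 3 vertices and tw(G) ≥ 2. Combining the bounds, tw(G) = 2.

Treewidth 2.
Bags: B1 = {1, 5, 8}  B2 = {5, 8, 9}  B3 = {1, 5, 7}  B4 = {1, 3, 7}  B5 = {1, 4, 5}  B6 = {1, 2, 4}  B7 = {3, 6, 7}
Tree: B1–B2, B1–B3, B3–B4, B1–B5, B5–B6, B4–B7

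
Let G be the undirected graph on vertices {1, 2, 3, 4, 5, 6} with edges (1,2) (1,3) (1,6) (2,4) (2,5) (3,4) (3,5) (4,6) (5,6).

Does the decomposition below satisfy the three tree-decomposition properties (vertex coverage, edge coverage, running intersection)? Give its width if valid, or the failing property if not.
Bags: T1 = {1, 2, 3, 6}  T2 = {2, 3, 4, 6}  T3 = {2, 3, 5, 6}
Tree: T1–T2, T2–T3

Yes; width 3.

Checking the three conditions: (i) the bags cover all of {1, 2, 3, 4, 5, 6}; (ii) for each edge, some bag contains both endpoints; (iii) the bags containing any fixed vertex form a subtree. All hold, so the decomposition is valid with width 4 − 1 = 3.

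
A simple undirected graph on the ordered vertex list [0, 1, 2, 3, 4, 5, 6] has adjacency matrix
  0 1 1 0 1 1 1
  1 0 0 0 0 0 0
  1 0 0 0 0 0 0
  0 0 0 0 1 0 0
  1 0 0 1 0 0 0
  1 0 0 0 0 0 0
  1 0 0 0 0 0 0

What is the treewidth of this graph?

A width-1 tree decomposition is:
Bags: B1 = {0, 1}  B2 = {0, 4}  B3 = {0, 2}  B4 = {0, 6}  B5 = {3, 4}  B6 = {0, 5}
Tree: B1–B2, B1–B3, B1–B4, B2–B5, B1–B6
Each bag holds 2 vertices, so the decomposition has width 1, which upper-bounds the treewidth. Any graph with an edge has treewidth ≥ 1, and G has the edge 0–1. Hence tw(G) = 1 exactly.

1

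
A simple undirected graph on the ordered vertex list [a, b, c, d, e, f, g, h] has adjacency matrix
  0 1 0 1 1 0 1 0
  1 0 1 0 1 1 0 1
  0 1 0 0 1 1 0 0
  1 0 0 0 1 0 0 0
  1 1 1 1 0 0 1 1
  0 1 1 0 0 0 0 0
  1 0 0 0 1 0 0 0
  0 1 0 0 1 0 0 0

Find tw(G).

2

A width-2 tree decomposition is:
Bags: B1 = {b, c, f}  B2 = {b, c, e}  B3 = {a, b, e}  B4 = {a, e, g}  B5 = {a, d, e}  B6 = {b, e, h}
Tree: B1–B2, B2–B3, B3–B4, B4–B5, B2–B6
The largest bag has 3 vertices, giving width 2; this decomposition certifies tw(G) ≤ 2. On the other hand G contains the 3-clique {a, d, e}. A clique must lie in a single bag of any decomposition, so no decomposition can have width below 2. Hence tw(G) = 2 exactly.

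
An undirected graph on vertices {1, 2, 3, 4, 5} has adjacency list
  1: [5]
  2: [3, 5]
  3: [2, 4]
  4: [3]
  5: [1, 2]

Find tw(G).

1

A width-1 tree decomposition is:
Bags: B1 = {1, 5}  B2 = {2, 5}  B3 = {2, 3}  B4 = {3, 4}
Tree: B1–B2, B2–B3, B3–B4
Every bag has size at most 2, so the width is 2 − 1 = 1 and tw(G) ≤ 1. G has an edge, so its treewidth is at least 1. Therefore the treewidth is 1.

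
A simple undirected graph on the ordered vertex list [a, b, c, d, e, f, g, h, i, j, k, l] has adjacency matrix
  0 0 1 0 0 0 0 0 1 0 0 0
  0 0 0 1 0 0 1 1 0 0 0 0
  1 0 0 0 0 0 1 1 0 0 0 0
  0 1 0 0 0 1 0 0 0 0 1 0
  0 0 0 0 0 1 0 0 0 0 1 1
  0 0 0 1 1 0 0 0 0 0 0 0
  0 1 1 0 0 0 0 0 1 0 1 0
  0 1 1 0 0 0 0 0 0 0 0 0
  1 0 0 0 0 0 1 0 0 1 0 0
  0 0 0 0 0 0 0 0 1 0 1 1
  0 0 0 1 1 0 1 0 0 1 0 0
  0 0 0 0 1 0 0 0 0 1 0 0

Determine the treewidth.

3

A width-3 tree decomposition is:
Bags: B1 = {a, c, h, i}  B2 = {c, g, h, i}  B3 = {b, g, h, i}  B4 = {b, g, i, j}  B5 = {b, g, j, k}  B6 = {b, d, j, k}  B7 = {d, j, k, l}  B8 = {d, e, k, l}  B9 = {d, e, f, l}
Tree: B1–B2, B2–B3, B3–B4, B4–B5, B5–B6, B6–B7, B7–B8, B8–B9
Each bag holds 4 vertices, so the decomposition has width 3, which upper-bounds the treewidth. For the lower bound: the 4 vertex sets {a,c,h}, {i}, {g}, {b,d,j,k} are disjoint, each induces a connected subgraph, and every pair is joined by at least one edge of G. Contracting each set to a single vertex therefore yields K_{4} as a minor, and since treewidth is minor-monotone, tw(G) ≥ tw(K_{4}) = 3. The upper and lower bounds meet at 3, so that is the treewidth.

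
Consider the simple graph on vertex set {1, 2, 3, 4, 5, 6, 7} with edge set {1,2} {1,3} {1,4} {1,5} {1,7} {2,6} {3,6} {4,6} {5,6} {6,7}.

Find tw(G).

A width-2 tree decomposition is:
Bags: B1 = {1, 4, 6}  B2 = {1, 2, 6}  B3 = {1, 3, 6}  B4 = {1, 6, 7}  B5 = {1, 5, 6}
Tree: B1–B2, B2–B3, B3–B4, B4–B5
Each bag holds 3 vertices, so the decomposition has width 2, which upper-bounds the treewidth. The edges 1–4–6–2–1 form a cycle, so G is not a tree and its treewidth is at least 2. The upper and lower bounds meet at 2, so that is the treewidth.

2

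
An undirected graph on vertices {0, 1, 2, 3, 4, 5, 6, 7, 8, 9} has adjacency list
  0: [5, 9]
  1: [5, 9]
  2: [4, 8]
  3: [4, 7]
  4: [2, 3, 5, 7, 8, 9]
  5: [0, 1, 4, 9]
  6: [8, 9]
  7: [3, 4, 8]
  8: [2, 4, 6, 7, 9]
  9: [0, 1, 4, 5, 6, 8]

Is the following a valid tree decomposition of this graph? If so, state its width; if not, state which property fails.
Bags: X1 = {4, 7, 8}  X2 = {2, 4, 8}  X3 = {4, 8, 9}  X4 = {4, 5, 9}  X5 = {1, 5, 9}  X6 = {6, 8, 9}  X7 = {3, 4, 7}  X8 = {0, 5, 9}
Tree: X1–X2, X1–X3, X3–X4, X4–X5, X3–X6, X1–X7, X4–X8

Every vertex of G appears in some bag (union = {0, 1, 2, 3, 4, 5, 6, 7, 8, 9}); every edge is covered by a bag; and for each vertex v the set of bags containing v is connected in the bag tree. The decomposition is therefore valid. The largest bag has 3 vertices, so the width is 2.

Yes; width 2.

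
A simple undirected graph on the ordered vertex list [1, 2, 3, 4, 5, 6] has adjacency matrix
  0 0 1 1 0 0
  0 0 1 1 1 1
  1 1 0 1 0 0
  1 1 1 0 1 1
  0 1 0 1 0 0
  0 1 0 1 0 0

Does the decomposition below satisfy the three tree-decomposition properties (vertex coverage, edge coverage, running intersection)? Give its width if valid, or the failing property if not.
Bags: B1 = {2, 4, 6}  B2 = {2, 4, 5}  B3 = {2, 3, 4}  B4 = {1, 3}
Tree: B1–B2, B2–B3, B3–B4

No — edge (4,1) lies in no bag.

A tree decomposition must satisfy three properties: every vertex lies in some bag; for every edge, both endpoints lie together in some bag; and for every vertex, the bags containing it form a connected subtree. Here edge (4,1) lies in no bag, so the decomposition is invalid.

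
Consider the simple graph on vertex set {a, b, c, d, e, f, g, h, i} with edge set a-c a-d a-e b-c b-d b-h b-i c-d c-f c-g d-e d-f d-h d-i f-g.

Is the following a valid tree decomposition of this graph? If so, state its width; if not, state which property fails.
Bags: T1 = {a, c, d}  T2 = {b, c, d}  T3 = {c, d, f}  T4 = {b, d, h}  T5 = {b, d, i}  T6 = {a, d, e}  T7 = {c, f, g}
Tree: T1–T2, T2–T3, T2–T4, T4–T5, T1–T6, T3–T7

Vertex coverage: the bags together contain {a, b, c, d, e, f, g, h, i}, the full vertex set. Edge coverage: each edge of G has both endpoints in at least one bag. Running intersection: for every vertex, the bags containing it form a connected subtree. All three properties hold, so this is a valid tree decomposition of width max|bag| − 1 = 2, and hence tw(G) ≤ 2.

Yes; width 2.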